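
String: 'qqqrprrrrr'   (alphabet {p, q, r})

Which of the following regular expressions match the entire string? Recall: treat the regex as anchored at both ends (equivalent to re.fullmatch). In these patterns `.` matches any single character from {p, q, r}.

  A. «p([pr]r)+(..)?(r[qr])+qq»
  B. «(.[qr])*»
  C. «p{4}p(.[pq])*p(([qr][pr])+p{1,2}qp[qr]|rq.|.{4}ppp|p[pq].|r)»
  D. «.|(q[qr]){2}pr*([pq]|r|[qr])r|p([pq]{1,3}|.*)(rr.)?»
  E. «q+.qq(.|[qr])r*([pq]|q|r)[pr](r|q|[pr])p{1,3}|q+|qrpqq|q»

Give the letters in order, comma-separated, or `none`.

A → no match — must start with 'p'
B → match
C → no match — must start with 'p'
D → match
E → no match

B, D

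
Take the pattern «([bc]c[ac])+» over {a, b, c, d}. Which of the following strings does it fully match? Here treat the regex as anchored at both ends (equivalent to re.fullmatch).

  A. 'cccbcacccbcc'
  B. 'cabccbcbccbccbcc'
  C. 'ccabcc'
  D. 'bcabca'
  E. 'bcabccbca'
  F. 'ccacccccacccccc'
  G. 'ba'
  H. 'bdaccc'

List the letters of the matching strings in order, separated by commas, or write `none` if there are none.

A → match
B → no match
C → match
D → match
E → match
F → match
G → no match
H → no match

A, C, D, E, F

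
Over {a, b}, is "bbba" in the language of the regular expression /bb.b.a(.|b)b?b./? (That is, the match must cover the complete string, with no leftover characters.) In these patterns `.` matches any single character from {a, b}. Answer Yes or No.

No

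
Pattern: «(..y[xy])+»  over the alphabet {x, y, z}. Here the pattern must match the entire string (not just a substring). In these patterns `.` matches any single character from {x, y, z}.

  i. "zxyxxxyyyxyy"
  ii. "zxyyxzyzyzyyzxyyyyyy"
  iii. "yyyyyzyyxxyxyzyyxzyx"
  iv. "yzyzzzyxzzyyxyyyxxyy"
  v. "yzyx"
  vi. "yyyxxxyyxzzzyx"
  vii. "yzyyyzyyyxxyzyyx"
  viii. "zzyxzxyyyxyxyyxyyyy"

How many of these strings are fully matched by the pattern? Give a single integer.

3

i → match
ii → no match
iii → match
iv → no match
v → match
vi → no match
vii → no match
viii → no match
Total matched: 3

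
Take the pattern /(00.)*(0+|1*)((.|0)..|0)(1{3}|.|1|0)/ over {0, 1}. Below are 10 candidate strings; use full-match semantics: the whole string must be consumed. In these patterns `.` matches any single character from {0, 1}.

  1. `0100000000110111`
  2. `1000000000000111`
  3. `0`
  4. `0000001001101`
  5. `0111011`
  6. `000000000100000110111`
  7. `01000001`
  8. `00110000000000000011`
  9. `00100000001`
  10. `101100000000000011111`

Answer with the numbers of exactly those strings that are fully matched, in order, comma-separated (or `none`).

1 → no match
2 → no match
3 → no match
4 → no match
5 → no match
6 → no match
7 → no match
8 → no match
9 → match
10 → no match

9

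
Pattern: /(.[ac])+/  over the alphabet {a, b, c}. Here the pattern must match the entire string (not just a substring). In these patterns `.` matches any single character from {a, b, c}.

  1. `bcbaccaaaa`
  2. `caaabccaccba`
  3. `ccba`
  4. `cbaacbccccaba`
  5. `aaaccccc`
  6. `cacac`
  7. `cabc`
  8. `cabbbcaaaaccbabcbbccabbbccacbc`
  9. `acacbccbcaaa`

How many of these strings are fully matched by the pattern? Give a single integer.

5

1 → match
2 → match
3 → match
4 → no match
5 → match
6 → no match
7 → match
8 → no match
9 → no match
Total matched: 5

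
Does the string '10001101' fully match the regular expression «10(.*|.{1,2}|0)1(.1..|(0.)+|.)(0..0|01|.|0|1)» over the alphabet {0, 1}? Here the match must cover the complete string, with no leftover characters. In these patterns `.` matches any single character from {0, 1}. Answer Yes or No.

Yes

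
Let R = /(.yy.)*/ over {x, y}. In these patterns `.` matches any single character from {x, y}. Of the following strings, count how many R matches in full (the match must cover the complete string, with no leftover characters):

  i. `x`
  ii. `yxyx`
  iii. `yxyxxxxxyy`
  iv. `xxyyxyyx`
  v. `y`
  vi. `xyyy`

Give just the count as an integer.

i → no match
ii → no match
iii → no match
iv → no match
v → no match
vi → match
Total matched: 1

1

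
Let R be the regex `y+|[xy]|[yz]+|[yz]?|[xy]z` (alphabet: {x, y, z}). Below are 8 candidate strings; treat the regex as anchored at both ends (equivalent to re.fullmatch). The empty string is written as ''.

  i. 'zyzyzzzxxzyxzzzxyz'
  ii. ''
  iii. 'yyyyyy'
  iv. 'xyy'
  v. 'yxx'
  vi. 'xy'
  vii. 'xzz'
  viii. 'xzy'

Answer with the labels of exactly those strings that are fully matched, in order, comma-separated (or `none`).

ii, iii

i → no match
ii → match
iii → match
iv → no match
v → no match
vi → no match
vii → no match
viii → no match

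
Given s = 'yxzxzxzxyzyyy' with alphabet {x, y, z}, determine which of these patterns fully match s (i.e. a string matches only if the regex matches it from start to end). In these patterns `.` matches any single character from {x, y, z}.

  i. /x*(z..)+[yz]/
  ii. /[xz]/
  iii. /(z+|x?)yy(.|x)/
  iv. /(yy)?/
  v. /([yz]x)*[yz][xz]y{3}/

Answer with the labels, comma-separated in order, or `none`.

i → no match
ii → no match
iii → no match
iv → no match
v → match

v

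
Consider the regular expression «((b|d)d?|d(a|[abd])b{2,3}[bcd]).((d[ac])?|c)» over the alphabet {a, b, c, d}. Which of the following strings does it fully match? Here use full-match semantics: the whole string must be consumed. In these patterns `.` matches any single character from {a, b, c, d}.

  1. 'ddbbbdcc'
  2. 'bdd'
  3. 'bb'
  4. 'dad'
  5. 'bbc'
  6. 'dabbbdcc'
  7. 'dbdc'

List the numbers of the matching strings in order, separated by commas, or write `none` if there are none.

1 → match
2 → match
3 → match
4 → no match
5 → match
6 → match
7 → match

1, 2, 3, 5, 6, 7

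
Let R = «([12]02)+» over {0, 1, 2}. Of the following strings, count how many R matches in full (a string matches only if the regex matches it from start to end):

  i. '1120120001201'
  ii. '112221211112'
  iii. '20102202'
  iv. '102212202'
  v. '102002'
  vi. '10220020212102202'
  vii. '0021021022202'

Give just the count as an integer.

i → no match — must end with '02'
ii. '112221211112' → no match — must end with '02'
iii. '20102202' → no match
iv. '102212202' → no match
v. '102002' → no match
vi → no match
vii → no match
Total matched: 0

0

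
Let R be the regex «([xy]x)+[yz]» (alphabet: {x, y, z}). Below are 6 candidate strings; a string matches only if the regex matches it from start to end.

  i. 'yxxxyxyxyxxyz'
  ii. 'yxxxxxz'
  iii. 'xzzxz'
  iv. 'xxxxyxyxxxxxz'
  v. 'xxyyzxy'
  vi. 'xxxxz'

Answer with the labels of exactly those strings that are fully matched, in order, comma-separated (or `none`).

i → no match
ii → match
iii → no match
iv → match
v → no match
vi → match

ii, iv, vi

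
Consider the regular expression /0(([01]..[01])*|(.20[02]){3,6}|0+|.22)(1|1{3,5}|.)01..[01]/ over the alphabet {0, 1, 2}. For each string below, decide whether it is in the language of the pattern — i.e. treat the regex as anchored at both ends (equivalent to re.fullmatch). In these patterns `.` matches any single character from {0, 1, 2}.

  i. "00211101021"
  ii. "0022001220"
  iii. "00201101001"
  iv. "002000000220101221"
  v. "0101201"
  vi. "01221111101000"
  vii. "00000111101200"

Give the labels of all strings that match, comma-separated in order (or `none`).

i → match
ii → match
iii → match
iv → no match
v → match
vi → match
vii → match

i, ii, iii, v, vi, vii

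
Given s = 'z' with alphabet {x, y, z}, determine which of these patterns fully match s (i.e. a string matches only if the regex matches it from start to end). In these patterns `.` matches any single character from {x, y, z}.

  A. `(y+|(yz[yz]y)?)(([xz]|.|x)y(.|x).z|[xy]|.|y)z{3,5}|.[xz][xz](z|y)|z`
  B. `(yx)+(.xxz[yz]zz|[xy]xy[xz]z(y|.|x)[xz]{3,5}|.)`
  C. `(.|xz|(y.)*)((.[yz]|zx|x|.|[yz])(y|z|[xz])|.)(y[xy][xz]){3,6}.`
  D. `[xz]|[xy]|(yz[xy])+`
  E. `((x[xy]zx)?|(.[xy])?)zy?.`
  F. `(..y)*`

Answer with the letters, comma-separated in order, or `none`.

A → match
B → no match — must start with 'yx'
C → no match
D → match
E → no match
F → no match

A, D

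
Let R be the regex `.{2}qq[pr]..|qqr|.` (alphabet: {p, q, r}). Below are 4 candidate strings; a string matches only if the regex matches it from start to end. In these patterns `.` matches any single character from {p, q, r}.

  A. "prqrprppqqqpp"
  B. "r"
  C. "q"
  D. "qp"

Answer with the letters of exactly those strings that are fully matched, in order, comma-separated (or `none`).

A → no match
B → match
C → match
D → no match

B, C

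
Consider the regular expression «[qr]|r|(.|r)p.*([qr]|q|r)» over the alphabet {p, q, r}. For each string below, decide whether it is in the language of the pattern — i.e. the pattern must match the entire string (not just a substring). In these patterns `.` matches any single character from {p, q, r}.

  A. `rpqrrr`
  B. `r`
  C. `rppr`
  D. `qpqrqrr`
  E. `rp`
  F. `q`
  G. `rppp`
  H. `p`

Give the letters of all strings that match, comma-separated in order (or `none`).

A → match
B → match
C → match
D → match
E → no match
F → match
G → no match
H → no match

A, B, C, D, F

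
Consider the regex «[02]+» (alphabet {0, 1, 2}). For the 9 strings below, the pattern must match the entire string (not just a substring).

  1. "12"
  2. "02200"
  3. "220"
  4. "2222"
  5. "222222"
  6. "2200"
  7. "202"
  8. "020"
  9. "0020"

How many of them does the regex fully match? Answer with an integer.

1 → no match
2 → match
3 → match
4 → match
5 → match
6 → match
7 → match
8 → match
9 → match
Total matched: 8

8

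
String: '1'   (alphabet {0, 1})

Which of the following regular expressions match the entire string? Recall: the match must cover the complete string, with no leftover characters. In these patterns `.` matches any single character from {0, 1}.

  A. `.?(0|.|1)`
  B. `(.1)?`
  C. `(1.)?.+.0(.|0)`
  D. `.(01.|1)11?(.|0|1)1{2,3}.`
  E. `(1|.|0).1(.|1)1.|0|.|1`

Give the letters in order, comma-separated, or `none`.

A → match
B → no match
C → no match
D → no match
E → match

A, E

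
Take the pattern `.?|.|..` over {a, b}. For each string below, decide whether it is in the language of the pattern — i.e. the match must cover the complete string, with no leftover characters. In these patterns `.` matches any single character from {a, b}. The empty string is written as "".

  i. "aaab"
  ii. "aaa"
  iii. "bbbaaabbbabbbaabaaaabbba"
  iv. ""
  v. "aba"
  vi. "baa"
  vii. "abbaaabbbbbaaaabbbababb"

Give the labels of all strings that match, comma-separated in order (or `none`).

iv

i. "aaab" → no match
ii. "aaa" → no match
iii → no match
iv. "" → match
v. "aba" → no match
vi. "baa" → no match
vii → no match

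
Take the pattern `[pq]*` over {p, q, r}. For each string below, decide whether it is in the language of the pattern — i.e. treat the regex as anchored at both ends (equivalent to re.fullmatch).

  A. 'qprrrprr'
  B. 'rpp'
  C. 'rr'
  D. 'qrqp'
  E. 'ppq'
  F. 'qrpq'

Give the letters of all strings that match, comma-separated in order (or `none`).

E

A → no match
B → no match
C → no match
D → no match
E → match
F → no match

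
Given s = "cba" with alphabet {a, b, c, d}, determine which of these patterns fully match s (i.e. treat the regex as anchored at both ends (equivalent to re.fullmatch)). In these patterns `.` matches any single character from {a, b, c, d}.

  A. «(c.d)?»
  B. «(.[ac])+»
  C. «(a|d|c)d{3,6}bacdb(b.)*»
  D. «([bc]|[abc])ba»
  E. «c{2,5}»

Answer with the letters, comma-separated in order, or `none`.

A → no match
B → no match
C → no match
D → match
E → no match — must end with "c"

D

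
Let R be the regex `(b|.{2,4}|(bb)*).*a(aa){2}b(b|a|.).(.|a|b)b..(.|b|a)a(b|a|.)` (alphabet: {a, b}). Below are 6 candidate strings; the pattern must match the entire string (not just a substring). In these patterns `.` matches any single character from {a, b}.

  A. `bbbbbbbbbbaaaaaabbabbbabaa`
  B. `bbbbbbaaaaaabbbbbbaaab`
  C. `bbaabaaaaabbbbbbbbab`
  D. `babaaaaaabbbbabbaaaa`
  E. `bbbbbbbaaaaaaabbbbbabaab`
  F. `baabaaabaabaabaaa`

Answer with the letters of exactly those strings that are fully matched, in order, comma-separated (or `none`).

A → match
B → match
C → match
D → no match
E → match
F → no match

A, B, C, E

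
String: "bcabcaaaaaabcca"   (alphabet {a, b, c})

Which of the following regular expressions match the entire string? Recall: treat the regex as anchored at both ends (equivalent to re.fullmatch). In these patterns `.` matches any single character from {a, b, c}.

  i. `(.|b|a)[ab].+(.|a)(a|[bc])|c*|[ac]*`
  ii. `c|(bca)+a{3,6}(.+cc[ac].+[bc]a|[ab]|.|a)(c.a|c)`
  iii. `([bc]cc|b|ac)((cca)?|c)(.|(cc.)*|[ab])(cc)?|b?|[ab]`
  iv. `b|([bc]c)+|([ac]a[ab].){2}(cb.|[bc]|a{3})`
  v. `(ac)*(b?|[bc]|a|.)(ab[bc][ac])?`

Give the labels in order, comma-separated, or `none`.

ii

i → no match
ii → match
iii → no match
iv → no match
v → no match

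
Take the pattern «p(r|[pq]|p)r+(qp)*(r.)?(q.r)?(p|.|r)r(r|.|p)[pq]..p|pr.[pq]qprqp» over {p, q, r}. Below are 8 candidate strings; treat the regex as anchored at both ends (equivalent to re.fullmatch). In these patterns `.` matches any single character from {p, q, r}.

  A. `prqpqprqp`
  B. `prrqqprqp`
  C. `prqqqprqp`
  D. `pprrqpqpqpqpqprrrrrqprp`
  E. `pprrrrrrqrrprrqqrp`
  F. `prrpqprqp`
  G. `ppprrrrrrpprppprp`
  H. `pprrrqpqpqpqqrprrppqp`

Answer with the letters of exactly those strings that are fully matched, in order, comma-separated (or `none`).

A → match
B → match
C → match
D → match
E → match
F → match
G → no match
H → match

A, B, C, D, E, F, H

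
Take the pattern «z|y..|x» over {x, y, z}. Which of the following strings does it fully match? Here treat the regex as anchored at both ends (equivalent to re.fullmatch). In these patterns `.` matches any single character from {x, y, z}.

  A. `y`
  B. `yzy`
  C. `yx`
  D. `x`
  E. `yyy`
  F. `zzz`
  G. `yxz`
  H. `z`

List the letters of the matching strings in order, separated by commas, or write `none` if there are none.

B, D, E, G, H

A. `y` → no match
B. `yzy` → match
C. `yx` → no match
D. `x` → match
E. `yyy` → match
F. `zzz` → no match
G. `yxz` → match
H. `z` → match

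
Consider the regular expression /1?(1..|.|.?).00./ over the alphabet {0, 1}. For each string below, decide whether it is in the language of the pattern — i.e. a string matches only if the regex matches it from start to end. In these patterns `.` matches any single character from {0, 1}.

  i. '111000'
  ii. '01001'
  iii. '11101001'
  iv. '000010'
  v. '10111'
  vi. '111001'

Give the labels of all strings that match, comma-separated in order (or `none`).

i → match
ii → match
iii → match
iv → no match
v → no match
vi → match

i, ii, iii, vi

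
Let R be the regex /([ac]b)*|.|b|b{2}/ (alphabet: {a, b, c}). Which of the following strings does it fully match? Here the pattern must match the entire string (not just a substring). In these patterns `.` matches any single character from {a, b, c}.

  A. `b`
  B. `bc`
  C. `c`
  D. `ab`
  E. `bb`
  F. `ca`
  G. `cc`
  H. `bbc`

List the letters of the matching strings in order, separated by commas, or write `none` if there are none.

A. `b` → match
B. `bc` → no match
C. `c` → match
D. `ab` → match
E. `bb` → match
F. `ca` → no match
G. `cc` → no match
H. `bbc` → no match

A, C, D, E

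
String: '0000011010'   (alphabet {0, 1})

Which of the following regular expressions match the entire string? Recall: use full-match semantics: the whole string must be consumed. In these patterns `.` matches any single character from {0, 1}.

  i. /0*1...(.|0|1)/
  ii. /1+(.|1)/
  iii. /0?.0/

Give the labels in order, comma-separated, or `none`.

i → match
ii → no match — must start with '1'
iii → no match

i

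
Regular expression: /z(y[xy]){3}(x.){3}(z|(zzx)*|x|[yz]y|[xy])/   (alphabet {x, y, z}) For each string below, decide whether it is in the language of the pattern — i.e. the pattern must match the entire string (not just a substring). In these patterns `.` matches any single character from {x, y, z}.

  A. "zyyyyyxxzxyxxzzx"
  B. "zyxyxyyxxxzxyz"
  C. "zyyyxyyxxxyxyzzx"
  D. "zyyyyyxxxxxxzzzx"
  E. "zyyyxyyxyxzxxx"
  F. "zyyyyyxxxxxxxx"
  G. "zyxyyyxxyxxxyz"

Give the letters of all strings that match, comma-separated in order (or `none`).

A, B, C, D, E, F, G

A → match
B → match
C → match
D → match
E → match
F → match
G → match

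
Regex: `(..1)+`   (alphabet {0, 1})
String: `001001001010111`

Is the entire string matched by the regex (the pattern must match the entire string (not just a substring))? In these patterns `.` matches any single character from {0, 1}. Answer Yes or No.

No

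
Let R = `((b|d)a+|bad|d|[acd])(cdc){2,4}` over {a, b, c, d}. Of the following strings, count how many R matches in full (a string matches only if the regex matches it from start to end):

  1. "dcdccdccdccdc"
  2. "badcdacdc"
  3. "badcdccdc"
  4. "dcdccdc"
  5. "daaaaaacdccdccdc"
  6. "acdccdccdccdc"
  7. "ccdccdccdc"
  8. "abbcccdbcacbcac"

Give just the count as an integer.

6

1 → match
2 → no match
3 → match
4 → match
5 → match
6 → match
7 → match
8 → no match — must end with "cdc"
Total matched: 6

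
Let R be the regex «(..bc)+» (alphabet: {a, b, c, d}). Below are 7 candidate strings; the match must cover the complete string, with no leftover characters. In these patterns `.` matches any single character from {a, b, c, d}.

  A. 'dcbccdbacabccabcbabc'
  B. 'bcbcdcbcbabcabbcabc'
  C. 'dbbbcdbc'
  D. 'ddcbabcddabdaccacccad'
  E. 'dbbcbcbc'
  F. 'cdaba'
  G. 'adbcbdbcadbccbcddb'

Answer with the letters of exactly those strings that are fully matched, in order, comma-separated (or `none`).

E

A → no match
B → no match
C → no match
D → no match — must end with 'bc'
E → match
F → no match — must end with 'bc'
G → no match — must end with 'bc'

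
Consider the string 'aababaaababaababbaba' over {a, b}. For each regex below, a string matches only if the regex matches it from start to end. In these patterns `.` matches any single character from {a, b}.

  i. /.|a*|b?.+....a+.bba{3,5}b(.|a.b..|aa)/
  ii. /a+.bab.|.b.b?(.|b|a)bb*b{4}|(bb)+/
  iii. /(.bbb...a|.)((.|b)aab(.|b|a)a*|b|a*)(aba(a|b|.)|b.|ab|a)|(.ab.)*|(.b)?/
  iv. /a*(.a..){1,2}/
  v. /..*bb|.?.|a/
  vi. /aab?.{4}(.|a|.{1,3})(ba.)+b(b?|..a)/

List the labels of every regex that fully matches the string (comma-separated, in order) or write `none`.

vi

i → no match
ii → no match
iii → no match
iv → no match
v → no match
vi → match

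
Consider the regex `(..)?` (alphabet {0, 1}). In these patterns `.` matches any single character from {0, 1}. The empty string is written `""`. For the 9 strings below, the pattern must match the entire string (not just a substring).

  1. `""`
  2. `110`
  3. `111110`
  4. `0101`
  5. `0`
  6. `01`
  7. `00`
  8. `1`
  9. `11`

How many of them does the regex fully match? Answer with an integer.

4

1 → match
2 → no match
3 → no match
4 → no match
5 → no match
6 → match
7 → match
8 → no match
9 → match
Total matched: 4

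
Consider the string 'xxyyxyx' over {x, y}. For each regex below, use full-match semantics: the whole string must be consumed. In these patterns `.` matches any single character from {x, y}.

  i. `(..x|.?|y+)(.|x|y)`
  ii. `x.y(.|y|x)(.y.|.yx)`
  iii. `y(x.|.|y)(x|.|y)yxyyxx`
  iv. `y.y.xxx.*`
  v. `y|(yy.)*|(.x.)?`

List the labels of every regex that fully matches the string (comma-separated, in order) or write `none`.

i → no match
ii → match
iii → no match — must start with 'y'
iv → no match — must start with 'y'
v → no match

ii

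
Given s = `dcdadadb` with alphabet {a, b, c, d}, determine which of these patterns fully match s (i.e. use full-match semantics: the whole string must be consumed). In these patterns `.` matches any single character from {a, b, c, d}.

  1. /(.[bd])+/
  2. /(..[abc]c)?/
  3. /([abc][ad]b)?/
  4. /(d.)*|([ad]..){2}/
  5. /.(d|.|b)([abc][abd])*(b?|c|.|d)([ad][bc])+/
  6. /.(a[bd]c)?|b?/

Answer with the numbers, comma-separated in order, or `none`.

4

1 → no match
2 → no match
3 → no match
4 → match
5 → no match
6 → no match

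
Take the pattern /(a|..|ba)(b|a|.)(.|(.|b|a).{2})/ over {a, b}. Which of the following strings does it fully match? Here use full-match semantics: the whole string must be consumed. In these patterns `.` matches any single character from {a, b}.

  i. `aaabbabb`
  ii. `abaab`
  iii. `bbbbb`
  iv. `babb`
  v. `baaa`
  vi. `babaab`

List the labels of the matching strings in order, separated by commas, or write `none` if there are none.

i → no match
ii → match
iii → no match
iv → match
v → match
vi → match

ii, iv, v, vi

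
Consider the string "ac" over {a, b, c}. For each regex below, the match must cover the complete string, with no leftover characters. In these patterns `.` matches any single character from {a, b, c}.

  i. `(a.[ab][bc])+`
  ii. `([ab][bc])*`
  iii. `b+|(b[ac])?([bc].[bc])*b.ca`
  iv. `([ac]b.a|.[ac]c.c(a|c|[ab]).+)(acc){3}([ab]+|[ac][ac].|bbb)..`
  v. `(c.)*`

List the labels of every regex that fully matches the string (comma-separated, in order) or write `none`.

i → no match
ii → match
iii → no match
iv → no match
v → no match

ii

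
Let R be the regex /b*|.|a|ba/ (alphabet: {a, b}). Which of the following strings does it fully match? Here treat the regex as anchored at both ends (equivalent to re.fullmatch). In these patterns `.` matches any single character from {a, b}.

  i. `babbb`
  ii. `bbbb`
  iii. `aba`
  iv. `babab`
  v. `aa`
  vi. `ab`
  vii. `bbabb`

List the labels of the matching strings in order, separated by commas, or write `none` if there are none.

i → no match
ii → match
iii → no match
iv → no match
v → no match
vi → no match
vii → no match

ii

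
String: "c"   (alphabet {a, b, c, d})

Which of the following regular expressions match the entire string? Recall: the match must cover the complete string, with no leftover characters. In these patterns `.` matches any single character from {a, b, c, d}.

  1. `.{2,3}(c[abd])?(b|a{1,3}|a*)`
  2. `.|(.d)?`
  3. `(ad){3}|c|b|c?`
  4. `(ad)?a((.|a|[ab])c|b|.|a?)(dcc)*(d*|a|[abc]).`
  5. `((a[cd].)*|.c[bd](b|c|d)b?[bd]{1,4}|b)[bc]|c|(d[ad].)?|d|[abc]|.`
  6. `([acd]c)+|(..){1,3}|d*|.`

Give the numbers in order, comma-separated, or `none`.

1 → no match
2 → match
3 → match
4 → no match
5 → match
6 → match

2, 3, 5, 6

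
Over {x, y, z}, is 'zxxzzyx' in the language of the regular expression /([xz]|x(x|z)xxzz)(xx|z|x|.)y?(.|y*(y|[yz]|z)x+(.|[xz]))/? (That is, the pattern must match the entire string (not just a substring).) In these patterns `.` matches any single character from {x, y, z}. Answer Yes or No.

No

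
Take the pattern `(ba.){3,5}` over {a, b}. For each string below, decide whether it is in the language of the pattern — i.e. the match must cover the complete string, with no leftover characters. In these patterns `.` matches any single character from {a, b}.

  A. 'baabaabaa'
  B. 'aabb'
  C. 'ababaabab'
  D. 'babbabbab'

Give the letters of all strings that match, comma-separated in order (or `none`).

A, D

A → match
B → no match — must start with 'ba'
C → no match — must start with 'ba'
D → match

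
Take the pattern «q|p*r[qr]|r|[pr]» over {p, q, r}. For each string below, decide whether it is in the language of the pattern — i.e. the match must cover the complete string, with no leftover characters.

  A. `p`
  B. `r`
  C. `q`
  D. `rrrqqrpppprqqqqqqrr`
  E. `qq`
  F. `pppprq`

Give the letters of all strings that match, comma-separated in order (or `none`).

A, B, C, F

A → match
B → match
C → match
D → no match
E → no match
F → match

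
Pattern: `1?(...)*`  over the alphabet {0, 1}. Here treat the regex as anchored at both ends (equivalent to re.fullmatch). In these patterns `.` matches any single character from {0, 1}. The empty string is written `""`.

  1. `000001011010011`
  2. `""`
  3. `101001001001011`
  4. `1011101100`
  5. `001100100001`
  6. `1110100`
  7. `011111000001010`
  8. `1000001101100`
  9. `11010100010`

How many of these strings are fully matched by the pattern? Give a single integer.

8

1 → match
2 → match
3 → match
4 → match
5 → match
6 → match
7 → match
8 → match
9 → no match
Total matched: 8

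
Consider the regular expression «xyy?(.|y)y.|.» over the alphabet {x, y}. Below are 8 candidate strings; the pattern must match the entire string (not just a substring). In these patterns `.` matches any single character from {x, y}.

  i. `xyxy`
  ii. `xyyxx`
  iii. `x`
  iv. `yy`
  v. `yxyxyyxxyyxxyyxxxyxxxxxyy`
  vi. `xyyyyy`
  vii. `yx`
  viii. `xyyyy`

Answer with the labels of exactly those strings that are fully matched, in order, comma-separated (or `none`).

iii, vi, viii

i. `xyxy` → no match
ii. `xyyxx` → no match
iii. `x` → match
iv. `yy` → no match
v → no match
vi. `xyyyyy` → match
vii. `yx` → no match
viii. `xyyyy` → match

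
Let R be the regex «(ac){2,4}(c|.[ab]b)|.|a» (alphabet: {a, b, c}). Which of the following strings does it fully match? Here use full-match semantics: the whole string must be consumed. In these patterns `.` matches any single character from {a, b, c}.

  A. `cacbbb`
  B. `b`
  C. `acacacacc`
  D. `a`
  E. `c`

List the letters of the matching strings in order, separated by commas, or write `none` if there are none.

B, C, D, E

A → no match
B → match
C → match
D → match
E → match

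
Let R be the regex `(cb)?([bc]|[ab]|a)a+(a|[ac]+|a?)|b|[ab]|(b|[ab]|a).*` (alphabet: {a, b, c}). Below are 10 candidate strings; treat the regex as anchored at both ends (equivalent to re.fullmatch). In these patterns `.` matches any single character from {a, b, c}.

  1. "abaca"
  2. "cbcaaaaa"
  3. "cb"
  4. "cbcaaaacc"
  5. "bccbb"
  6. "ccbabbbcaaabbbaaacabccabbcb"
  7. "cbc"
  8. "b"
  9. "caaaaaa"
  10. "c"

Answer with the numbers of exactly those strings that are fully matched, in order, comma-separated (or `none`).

1, 2, 4, 5, 8, 9

1 → match
2 → match
3 → no match
4 → match
5 → match
6 → no match
7 → no match
8 → match
9 → match
10 → no match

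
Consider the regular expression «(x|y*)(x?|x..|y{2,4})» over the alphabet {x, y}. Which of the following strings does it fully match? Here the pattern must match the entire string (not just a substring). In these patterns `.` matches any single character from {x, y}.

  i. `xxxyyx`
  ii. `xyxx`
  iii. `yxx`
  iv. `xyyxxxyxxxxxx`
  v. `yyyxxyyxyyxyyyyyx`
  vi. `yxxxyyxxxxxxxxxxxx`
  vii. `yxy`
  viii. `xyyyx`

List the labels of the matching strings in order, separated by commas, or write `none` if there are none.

none

i → no match
ii → no match
iii → no match
iv → no match
v → no match
vi → no match
vii → no match
viii → no match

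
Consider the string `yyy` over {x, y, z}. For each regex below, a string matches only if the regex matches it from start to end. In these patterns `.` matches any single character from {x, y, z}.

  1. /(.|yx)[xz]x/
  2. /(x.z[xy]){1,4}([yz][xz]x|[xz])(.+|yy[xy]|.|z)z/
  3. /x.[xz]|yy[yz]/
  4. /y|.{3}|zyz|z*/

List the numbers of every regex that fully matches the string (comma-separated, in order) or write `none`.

1 → no match — must end with `x`
2 → no match — must start with `x`
3 → match
4 → match

3, 4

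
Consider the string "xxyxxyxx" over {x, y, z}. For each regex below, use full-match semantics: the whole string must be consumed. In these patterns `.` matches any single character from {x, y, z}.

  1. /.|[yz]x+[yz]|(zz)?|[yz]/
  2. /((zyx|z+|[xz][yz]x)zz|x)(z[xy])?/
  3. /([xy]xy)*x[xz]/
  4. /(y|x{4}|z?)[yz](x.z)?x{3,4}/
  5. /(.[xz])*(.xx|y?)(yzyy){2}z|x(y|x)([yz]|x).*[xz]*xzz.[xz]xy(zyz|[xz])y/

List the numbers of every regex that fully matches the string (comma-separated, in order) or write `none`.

1 → no match
2 → no match
3 → match
4 → no match
5 → no match

3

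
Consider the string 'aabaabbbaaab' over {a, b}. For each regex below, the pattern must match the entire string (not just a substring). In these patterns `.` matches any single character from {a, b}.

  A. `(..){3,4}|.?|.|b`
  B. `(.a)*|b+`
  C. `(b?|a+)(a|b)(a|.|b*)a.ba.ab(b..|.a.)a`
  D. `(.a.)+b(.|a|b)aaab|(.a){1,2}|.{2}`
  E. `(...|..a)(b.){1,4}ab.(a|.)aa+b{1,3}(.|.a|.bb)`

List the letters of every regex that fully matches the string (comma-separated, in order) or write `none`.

D

A → no match
B → no match
C → no match — must end with 'a'
D → match
E → no match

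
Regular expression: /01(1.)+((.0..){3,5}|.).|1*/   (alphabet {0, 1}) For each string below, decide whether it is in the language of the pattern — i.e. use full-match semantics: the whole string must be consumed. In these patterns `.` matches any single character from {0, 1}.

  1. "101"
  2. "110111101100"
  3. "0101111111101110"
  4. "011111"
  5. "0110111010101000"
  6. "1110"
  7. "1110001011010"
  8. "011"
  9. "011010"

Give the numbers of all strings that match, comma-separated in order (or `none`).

1 → no match
2 → no match
3 → no match
4 → match
5 → match
6 → no match
7 → no match
8 → no match
9 → match

4, 5, 9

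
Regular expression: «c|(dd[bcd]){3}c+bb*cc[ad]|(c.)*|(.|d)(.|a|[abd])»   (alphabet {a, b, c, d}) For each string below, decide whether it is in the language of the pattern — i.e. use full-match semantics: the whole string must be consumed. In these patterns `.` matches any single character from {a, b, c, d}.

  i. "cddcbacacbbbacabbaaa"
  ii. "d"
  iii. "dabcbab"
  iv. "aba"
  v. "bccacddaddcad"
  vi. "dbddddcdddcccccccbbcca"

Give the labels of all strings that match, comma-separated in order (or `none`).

i → no match
ii → no match
iii → no match
iv → no match
v → no match
vi → no match

none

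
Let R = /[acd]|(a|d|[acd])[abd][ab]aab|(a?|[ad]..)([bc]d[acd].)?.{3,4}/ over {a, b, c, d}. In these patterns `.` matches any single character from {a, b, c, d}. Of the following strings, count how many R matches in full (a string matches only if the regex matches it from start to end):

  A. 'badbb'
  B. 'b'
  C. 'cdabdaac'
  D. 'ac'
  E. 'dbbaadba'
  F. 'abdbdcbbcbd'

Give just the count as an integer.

2

A. 'badbb' → no match
B. 'b' → no match
C. 'cdabdaac' → match
D. 'ac' → no match
E. 'dbbaadba' → no match
F. 'abdbdcbbcbd' → match
Total matched: 2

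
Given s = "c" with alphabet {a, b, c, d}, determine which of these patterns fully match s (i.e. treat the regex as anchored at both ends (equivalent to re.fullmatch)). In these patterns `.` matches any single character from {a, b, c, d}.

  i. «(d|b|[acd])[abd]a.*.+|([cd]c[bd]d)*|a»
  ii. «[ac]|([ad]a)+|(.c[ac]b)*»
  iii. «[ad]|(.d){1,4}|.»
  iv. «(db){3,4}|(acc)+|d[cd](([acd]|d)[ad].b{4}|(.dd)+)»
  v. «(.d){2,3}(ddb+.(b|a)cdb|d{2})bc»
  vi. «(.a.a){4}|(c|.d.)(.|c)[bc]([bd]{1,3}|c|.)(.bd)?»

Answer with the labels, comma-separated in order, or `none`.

ii, iii

i → no match
ii → match
iii → match
iv → no match
v → no match — must end with "bc"
vi → no match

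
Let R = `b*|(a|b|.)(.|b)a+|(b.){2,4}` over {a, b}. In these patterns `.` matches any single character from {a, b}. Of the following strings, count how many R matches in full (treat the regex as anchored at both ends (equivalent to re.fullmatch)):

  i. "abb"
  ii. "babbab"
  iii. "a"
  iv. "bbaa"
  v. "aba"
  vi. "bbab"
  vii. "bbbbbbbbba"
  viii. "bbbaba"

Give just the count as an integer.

3

i → no match
ii → no match
iii → no match
iv → match
v → match
vi → no match
vii → no match
viii → match
Total matched: 3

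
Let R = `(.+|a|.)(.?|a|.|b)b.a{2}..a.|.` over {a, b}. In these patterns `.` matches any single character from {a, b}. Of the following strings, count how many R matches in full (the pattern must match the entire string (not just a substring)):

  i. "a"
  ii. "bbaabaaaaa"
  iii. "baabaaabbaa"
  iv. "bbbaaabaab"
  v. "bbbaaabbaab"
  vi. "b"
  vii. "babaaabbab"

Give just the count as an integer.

5

i → match
ii → no match
iii → match
iv → match
v → no match
vi → match
vii → match
Total matched: 5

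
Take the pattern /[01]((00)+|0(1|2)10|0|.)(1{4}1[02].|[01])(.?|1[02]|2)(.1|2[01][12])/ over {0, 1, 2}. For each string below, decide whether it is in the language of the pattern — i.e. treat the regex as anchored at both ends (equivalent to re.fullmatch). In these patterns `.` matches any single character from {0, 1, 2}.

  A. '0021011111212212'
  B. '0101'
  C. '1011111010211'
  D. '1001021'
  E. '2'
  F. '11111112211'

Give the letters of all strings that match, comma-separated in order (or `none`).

A, C, D, F

A → match
B. '0101' → no match
C → match
D. '1001021' → match
E. '2' → no match
F. '11111112211' → match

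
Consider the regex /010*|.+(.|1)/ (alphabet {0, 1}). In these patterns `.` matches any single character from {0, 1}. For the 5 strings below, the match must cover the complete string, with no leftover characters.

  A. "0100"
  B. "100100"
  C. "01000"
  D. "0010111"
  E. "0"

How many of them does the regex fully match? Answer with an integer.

A → match
B → match
C → match
D → match
E → no match
Total matched: 4

4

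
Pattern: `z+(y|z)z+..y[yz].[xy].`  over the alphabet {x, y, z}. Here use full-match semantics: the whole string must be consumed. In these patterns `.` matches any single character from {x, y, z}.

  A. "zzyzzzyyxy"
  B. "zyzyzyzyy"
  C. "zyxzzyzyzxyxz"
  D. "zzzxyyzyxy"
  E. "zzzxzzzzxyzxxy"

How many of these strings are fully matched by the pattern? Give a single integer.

1

A → no match
B → no match
C → no match
D → match
E → no match
Total matched: 1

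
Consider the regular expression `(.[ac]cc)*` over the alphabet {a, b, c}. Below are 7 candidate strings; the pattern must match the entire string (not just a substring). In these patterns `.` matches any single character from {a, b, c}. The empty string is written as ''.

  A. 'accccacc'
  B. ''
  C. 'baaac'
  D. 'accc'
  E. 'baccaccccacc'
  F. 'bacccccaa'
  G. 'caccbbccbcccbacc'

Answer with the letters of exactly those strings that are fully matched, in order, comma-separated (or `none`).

A → match
B → match
C → no match
D → match
E → match
F → no match
G → no match

A, B, D, E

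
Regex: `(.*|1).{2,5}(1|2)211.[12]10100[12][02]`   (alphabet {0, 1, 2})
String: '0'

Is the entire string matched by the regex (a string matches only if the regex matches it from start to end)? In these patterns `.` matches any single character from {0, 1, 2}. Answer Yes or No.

No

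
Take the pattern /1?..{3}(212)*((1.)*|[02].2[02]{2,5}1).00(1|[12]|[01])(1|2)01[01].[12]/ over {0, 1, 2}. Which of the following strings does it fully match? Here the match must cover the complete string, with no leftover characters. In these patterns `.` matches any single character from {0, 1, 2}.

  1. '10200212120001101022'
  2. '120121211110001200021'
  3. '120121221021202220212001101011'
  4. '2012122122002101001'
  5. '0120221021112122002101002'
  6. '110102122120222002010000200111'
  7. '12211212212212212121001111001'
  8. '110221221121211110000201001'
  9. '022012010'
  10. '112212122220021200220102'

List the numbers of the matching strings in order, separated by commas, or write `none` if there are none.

1

1 → match
2 → no match
3 → no match
4 → no match
5 → no match
6 → no match
7 → no match
8 → no match
9 → no match
10 → no match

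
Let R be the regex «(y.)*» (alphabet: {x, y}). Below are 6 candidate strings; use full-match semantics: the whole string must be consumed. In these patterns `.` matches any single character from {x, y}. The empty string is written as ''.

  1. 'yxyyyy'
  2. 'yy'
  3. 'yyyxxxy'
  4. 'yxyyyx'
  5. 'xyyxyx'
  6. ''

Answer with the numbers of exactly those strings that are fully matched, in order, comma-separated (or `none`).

1, 2, 4, 6

1 → match
2 → match
3 → no match
4 → match
5 → no match
6 → match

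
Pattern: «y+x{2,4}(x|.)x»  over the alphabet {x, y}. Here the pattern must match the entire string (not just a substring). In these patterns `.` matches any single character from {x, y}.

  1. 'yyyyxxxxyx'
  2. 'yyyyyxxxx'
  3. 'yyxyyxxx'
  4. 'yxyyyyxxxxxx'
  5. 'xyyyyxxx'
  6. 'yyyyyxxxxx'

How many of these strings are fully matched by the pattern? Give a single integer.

3

1 → match
2 → match
3 → no match
4 → no match
5 → no match — must start with 'y'
6 → match
Total matched: 3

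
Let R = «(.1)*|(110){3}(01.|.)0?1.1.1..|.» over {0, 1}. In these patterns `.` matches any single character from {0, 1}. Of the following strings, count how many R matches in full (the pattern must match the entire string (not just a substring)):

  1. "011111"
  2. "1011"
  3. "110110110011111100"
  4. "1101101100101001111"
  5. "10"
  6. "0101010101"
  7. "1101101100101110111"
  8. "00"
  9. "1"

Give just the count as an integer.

4

1. "011111" → match
2. "1011" → no match
3 → no match
4 → no match
5. "10" → no match
6. "0101010101" → match
7 → match
8. "00" → no match
9. "1" → match
Total matched: 4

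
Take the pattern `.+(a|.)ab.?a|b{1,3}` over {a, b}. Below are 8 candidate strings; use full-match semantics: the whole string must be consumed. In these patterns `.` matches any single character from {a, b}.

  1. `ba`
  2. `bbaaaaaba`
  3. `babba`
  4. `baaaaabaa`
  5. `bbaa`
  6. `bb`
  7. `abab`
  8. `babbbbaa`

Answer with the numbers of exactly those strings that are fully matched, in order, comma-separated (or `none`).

1. `ba` → no match
2. `bbaaaaaba` → match
3. `babba` → no match
4. `baaaaabaa` → match
5. `bbaa` → no match
6. `bb` → match
7. `abab` → no match
8. `babbbbaa` → no match

2, 4, 6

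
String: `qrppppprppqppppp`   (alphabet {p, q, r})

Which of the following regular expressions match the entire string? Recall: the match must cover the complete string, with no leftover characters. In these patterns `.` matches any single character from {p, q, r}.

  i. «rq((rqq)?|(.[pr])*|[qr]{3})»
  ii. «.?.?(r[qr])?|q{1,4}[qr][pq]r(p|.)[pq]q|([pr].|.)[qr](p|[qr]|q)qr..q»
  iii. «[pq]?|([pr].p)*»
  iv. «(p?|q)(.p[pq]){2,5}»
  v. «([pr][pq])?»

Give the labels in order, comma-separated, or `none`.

i → no match — must start with `rq`
ii → no match
iii → no match
iv → match
v → no match

iv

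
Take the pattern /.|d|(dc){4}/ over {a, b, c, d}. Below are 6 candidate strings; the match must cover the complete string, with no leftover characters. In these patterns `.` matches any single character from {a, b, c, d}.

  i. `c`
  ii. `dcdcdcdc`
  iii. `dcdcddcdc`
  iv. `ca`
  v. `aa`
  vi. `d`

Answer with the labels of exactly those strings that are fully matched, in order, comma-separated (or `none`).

i → match
ii → match
iii → no match
iv → no match
v → no match
vi → match

i, ii, vi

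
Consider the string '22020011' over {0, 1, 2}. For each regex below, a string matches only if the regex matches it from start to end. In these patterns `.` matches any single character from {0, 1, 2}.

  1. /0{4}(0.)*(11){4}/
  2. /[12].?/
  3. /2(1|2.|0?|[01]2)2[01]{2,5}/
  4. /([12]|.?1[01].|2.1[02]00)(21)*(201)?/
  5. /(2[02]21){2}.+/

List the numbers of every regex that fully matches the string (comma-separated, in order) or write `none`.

1 → no match — must start with '0'
2 → no match
3 → match
4 → no match
5 → no match

3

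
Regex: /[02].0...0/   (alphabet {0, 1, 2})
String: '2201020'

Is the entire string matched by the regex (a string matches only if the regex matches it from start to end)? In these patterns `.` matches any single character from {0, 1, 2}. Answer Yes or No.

Yes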